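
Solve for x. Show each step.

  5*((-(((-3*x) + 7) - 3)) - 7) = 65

Step 1. [5*((-(((-3*x) + 7) - 3)) - 7) = 65] divide by the outer 5 ⇒ div: (-(((-3*x) + 7) - 3)) - 7 = 13.
Step 2. [(-(((-3*x) + 7) - 3)) - 7 = 13] peel the -7: add 7 from each side ⇒ sub: -(((-3*x) + 7) - 3) = 20.
Step 3. [-(((-3*x) + 7) - 3) = 20] LHS negated; negate both sides, so neg: ((-3*x) + 7) - 3 = -20.
Step 4. [((-3*x) + 7) - 3 = -20] add 3: x sits inside (… - 3). So sub: (-3*x) + 7 = -17.
Step 5. [(-3*x) + 7 = -17] the outer +7 inverts by subtracting 7, so sub: -3*x = -24.
Step 6. [-3*x = -24] -3·(inner) — divide through by -3, so div: x = 8.

Answer: x ∈ {8}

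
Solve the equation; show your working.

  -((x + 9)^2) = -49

Step 1. [-((x + 9)^2) = -49] leading − — multiply by −1 ⇒ neg: (x + 9)^2 = 49.
Step 2. [(x + 9)^2 = 49] 49 ≥ 0, LHS is (·)² — take ±√. So sqrt: x + 9 = 7 or -7.
Step 3. [x + 9 = 7 or -7] +9 is outermost — subtract 9 both sides. So sub: x = -2 or -16.

Answer: x ∈ {-16, -2}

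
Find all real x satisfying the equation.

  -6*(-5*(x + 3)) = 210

Step 1. [-6*(-5*(x + 3)) = 210] -6 out front; divide by -6 ⇒ div: -5*(x + 3) = -35.
Step 2. [-5*(x + 3) = -35] divide by the outer -5, so div: x + 3 = 7.
Step 3. [x + 3 = 7] +3 is outermost — subtract 3 both sides, so sub: x = 4.

Answer: x ∈ {4}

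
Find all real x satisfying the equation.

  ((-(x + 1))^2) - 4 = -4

Step 1. [((-(x + 1))^2) - 4 = -4] add 4: x sits inside (… - 4) ⇒ sub: (-(x + 1))^2 = 0.
Step 2. [(-(x + 1))^2 = 0] √ both sides: 0 ≥ 0 gives two branches. So sqrt: -(x + 1) = 0.
Step 3. [-(x + 1) = 0] flip signs both sides, so neg: x + 1 = 0.
Step 4. [x + 1 = 0] peel the +1: subtract 1 from each side. So sub: x = -1.

Answer: x ∈ {-1}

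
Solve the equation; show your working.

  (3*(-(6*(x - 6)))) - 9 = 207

Step 1. [(3*(-(6*(x - 6)))) - 9 = 207] peel the -9: add 9 from each side ⇒ sub: 3*(-(6*(x - 6))) = 216.
Step 2. [3*(-(6*(x - 6))) = 216] 3 out front; divide by 3. So div: -(6*(x - 6)) = 72.
Step 3. [-(6*(x - 6)) = 72] LHS negated; negate both sides ⇒ neg: 6*(x - 6) = -72.
Step 4. [6*(x - 6) = -72] 6 out front; divide by 6. So div: x - 6 = -12.
Step 5. [x - 6 = -12] -6 is outermost — add 6 both sides, so sub: x = -6.

Answer: x ∈ {-6}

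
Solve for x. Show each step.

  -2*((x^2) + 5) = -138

Step 1. [-2*((x^2) + 5) = -138] leading coefficient -2: divide by -2 ⇒ div: (x^2) + 5 = 69.
Step 2. [(x^2) + 5 = 69] 5 comes off first (subtract 5). So sub: x^2 = 64.
Step 3. [x^2 = 64] 64 ≥ 0, LHS is (·)² — take ±√. So sqrt: x = 8 or -8.

Answer: x ∈ {-8, 8}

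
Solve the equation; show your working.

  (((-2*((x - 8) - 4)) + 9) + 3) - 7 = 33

Step 1. [(((-2*((x - 8) - 4)) + 9) + 3) - 7 = 33] the outer -7 inverts by adding 7, so sub: ((-2*((x - 8) - 4)) + 9) + 3 = 40.
Step 2. [((-2*((x - 8) - 4)) + 9) + 3 = 40] +3 is outermost — subtract 3 both sides ⇒ sub: (-2*((x - 8) - 4)) + 9 = 37.
Step 3. [(-2*((x - 8) - 4)) + 9 = 37] +9 is outermost — subtract 9 both sides, so sub: -2*((x - 8) - 4) = 28.
Step 4. [-2*((x - 8) - 4) = 28] leading coefficient -2: divide by -2 ⇒ div: (x - 8) - 4 = -14.
Step 5. [(x - 8) - 4 = -14] 4 comes off first (add 4), so sub: x - 8 = -10.
Step 6. [x - 8 = -10] -8 is outermost — add 8 both sides ⇒ sub: x = -2.

Answer: x ∈ {-2}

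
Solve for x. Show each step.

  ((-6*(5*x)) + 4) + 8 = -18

Step 1. [((-6*(5*x)) + 4) + 8 = -18] 8 comes off first (subtract 8). So sub: (-6*(5*x)) + 4 = -26.
Step 2. [(-6*(5*x)) + 4 = -26] +4 is outermost — subtract 4 both sides. So sub: -6*(5*x) = -30.
Step 3. [-6*(5*x) = -30] divide by the outer -6. So div: 5*x = 5.
Step 4. [5*x = 5] divide by the outer 5 ⇒ div: x = 1.

Answer: x ∈ {1}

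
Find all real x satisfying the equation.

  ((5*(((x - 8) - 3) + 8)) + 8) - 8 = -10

Step 1. [((5*(((x - 8) - 3) + 8)) + 8) - 8 = -10] 8 comes off first (add 8) ⇒ sub: (5*(((x - 8) - 3) + 8)) + 8 = -2.
Step 2. [(5*(((x - 8) - 3) + 8)) + 8 = -2] subtract 8: x sits inside (… + 8) ⇒ sub: 5*(((x - 8) - 3) + 8) = -10.
Step 3. [5*(((x - 8) - 3) + 8) = -10] leading coefficient 5: divide by 5, so div: ((x - 8) - 3) + 8 = -2.
Step 4. [((x - 8) - 3) + 8 = -2] the outer +8 inverts by subtracting 8, so sub: (x - 8) - 3 = -10.
Step 5. [(x - 8) - 3 = -10] 3 comes off first (add 3). So sub: x - 8 = -7.
Step 6. [x - 8 = -7] peel the -8: add 8 from each side ⇒ sub: x = 1.

Answer: x ∈ {1}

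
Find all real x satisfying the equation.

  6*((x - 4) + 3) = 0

Step 1. [6*((x - 4) + 3) = 0] divide by the outer 6. So div: (x - 4) + 3 = 0.
Step 2. [(x - 4) + 3 = 0] peel the +3: subtract 3 from each side, so sub: x - 4 = -3.
Step 3. [x - 4 = -3] add 4: x sits inside (… - 4) ⇒ sub: x = 1.

Answer: x ∈ {1}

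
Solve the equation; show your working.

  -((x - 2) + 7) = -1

Step 1. [-((x - 2) + 7) = -1] leading − — multiply by −1. So neg: (x - 2) + 7 = 1.
Step 2. [(x - 2) + 7 = 1] the outer +7 inverts by subtracting 7, so sub: x - 2 = -6.
Step 3. [x - 2 = -6] add 2: x sits inside (… - 2) ⇒ sub: x = -4.

Answer: x ∈ {-4}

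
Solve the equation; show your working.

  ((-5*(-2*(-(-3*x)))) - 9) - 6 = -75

Step 1. [((-5*(-2*(-(-3*x)))) - 9) - 6 = -75] -6 is outermost — add 6 both sides, so sub: (-5*(-2*(-(-3*x)))) - 9 = -69.
Step 2. [(-5*(-2*(-(-3*x)))) - 9 = -69] peel the -9: add 9 from each side ⇒ sub: -5*(-2*(-(-3*x))) = -60.
Step 3. [-5*(-2*(-(-3*x))) = -60] divide by the outer -5, so div: -2*(-(-3*x)) = 12.
Step 4. [-2*(-(-3*x)) = 12] divide by the outer -2 ⇒ div: -(-3*x) = -6.
Step 5. [-(-3*x) = -6] flip signs both sides ⇒ neg: -3*x = 6.
Step 6. [-3*x = 6] divide by the outer -3 ⇒ div: x = -2.

Answer: x ∈ {-2}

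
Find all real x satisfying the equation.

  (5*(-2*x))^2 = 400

Step 1. [(5*(-2*x))^2 = 400] LHS squared, RHS 400 ≥ 0: apply √ (±), so sqrt: 5*(-2*x) = 20 or -20.
Step 2. [5*(-2*x) = 20 or -20] 5 out front; divide by 5, so div: -2*x = 4 or -4.
Step 3. [-2*x = 4 or -4] leading coefficient -2: divide by -2. So div: x = -2 or 2.

Answer: x ∈ {-2, 2}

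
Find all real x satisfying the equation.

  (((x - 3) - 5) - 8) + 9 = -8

Step 1. [(((x - 3) - 5) - 8) + 9 = -8] +9 is outermost — subtract 9 both sides, so sub: ((x - 3) - 5) - 8 = -17.
Step 2. [((x - 3) - 5) - 8 = -17] peel the -8: add 8 from each side, so sub: (x - 3) - 5 = -9.
Step 3. [(x - 3) - 5 = -9] 5 comes off first (add 5) ⇒ sub: x - 3 = -4.
Step 4. [x - 3 = -4] peel the -3: add 3 from each side, so sub: x = -1.

Answer: x ∈ {-1}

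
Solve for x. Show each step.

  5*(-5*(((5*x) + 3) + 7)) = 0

Step 1. [5*(-5*(((5*x) + 3) + 7)) = 0] divide by the outer 5, so div: -5*(((5*x) + 3) + 7) = 0.
Step 2. [-5*(((5*x) + 3) + 7) = 0] LHS = -5·(…); ÷-5 both sides ⇒ div: ((5*x) + 3) + 7 = 0.
Step 3. [((5*x) + 3) + 7 = 0] +7 is outermost — subtract 7 both sides. So sub: (5*x) + 3 = -7.
Step 4. [(5*x) + 3 = -7] peel the +3: subtract 3 from each side. So sub: 5*x = -10.
Step 5. [5*x = -10] 5·(inner) — divide through by 5. So div: x = -2.

Answer: x ∈ {-2}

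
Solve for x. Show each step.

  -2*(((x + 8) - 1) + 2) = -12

Step 1. [-2*(((x + 8) - 1) + 2) = -12] leading coefficient -2: divide by -2 ⇒ div: ((x + 8) - 1) + 2 = 6.
Step 2. [((x + 8) - 1) + 2 = 6] +2 is outermost — subtract 2 both sides. So sub: (x + 8) - 1 = 4.
Step 3. [(x + 8) - 1 = 4] add 1: x sits inside (… - 1) ⇒ sub: x + 8 = 5.
Step 4. [x + 8 = 5] 8 comes off first (subtract 8) ⇒ sub: x = -3.

Answer: x ∈ {-3}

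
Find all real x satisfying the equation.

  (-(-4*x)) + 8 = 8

Step 1. [(-(-4*x)) + 8 = 8] peel the +8: subtract 8 from each side, so sub: -(-4*x) = 0.
Step 2. [-(-4*x) = 0] LHS negated; negate both sides. So neg: -4*x = 0.
Step 3. [-4*x = 0] -4 out front; divide by -4, so div: x = 0.

Answer: x ∈ {0}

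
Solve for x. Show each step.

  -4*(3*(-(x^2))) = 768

Step 1. [-4*(3*(-(x^2))) = 768] leading coefficient -4: divide by -4 ⇒ div: 3*(-(x^2)) = -192.
Step 2. [3*(-(x^2)) = -192] divide by the outer 3 ⇒ div: -(x^2) = -64.
Step 3. [-(x^2) = -64] leading − — multiply by −1 ⇒ neg: x^2 = 64.
Step 4. [x^2 = 64] 64 ≥ 0, LHS is (·)² — take ±√, so sqrt: x = 8 or -8.

Answer: x ∈ {-8, 8}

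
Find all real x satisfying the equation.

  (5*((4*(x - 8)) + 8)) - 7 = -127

Step 1. [(5*((4*(x - 8)) + 8)) - 7 = -127] add 7: x sits inside (… - 7), so sub: 5*((4*(x - 8)) + 8) = -120.
Step 2. [5*((4*(x - 8)) + 8) = -120] leading coefficient 5: divide by 5. So div: (4*(x - 8)) + 8 = -24.
Step 3. [(4*(x - 8)) + 8 = -24] subtract 8: x sits inside (… + 8). So sub: 4*(x - 8) = -32.
Step 4. [4*(x - 8) = -32] 4·(inner) — divide through by 4 ⇒ div: x - 8 = -8.
Step 5. [x - 8 = -8] peel the -8: add 8 from each side, so sub: x = 0.

Answer: x ∈ {0}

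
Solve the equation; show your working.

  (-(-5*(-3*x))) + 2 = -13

Step 1. [(-(-5*(-3*x))) + 2 = -13] the outer +2 inverts by subtracting 2, so sub: -(-5*(-3*x)) = -15.
Step 2. [-(-5*(-3*x)) = -15] flip signs both sides, so neg: -5*(-3*x) = 15.
Step 3. [-5*(-3*x) = 15] -5·(inner) — divide through by -5. So div: -3*x = -3.
Step 4. [-3*x = -3] LHS = -3·(…); ÷-3 both sides, so div: x = 1.

Answer: x ∈ {1}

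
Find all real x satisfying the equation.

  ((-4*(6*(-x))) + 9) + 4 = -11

Step 1. [((-4*(6*(-x))) + 9) + 4 = -11] 4 comes off first (subtract 4), so sub: (-4*(6*(-x))) + 9 = -15.
Step 2. [(-4*(6*(-x))) + 9 = -15] peel the +9: subtract 9 from each side ⇒ sub: -4*(6*(-x)) = -24.
Step 3. [-4*(6*(-x)) = -24] divide by the outer -4. So div: 6*(-x) = 6.
Step 4. [6*(-x) = 6] 6 out front; divide by 6 ⇒ div: -x = 1.
Step 5. [-x = 1] flip signs both sides. So neg: x = -1.

Answer: x ∈ {-1}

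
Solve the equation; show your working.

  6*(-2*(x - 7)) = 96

Step 1. [6*(-2*(x - 7)) = 96] LHS = 6·(…); ÷6 both sides, so div: -2*(x - 7) = 16.
Step 2. [-2*(x - 7) = 16] leading coefficient -2: divide by -2. So div: x - 7 = -8.
Step 3. [x - 7 = -8] the outer -7 inverts by adding 7 ⇒ sub: x = -1.

Answer: x ∈ {-1}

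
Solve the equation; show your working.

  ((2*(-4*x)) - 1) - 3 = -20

Step 1. [((2*(-4*x)) - 1) - 3 = -20] peel the -3: add 3 from each side ⇒ sub: (2*(-4*x)) - 1 = -17.
Step 2. [(2*(-4*x)) - 1 = -17] -1 is outermost — add 1 both sides ⇒ sub: 2*(-4*x) = -16.
Step 3. [2*(-4*x) = -16] divide by the outer 2, so div: -4*x = -8.
Step 4. [-4*x = -8] leading coefficient -4: divide by -4. So div: x = 2.

Answer: x ∈ {2}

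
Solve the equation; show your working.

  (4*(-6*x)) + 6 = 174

Step 1. [(4*(-6*x)) + 6 = 174] 6 comes off first (subtract 6), so sub: 4*(-6*x) = 168.
Step 2. [4*(-6*x) = 168] divide by the outer 4. So div: -6*x = 42.
Step 3. [-6*x = 42] -6 out front; divide by -6, so div: x = -7.

Answer: x ∈ {-7}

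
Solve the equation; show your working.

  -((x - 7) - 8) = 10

Step 1. [-((x - 7) - 8) = 10] leading − — multiply by −1, so neg: (x - 7) - 8 = -10.
Step 2. [(x - 7) - 8 = -10] add 8: x sits inside (… - 8), so sub: x - 7 = -2.
Step 3. [x - 7 = -2] peel the -7: add 7 from each side, so sub: x = 5.

Answer: x ∈ {5}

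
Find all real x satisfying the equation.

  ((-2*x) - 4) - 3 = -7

Step 1. [((-2*x) - 4) - 3 = -7] the outer -3 inverts by adding 3 ⇒ sub: (-2*x) - 4 = -4.
Step 2. [(-2*x) - 4 = -4] the outer -4 inverts by adding 4, so sub: -2*x = 0.
Step 3. [-2*x = 0] -2 out front; divide by -2. So div: x = 0.

Answer: x ∈ {0}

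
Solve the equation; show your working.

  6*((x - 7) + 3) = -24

Step 1. [6*((x - 7) + 3) = -24] leading coefficient 6: divide by 6. So div: (x - 7) + 3 = -4.
Step 2. [(x - 7) + 3 = -4] subtract 3: x sits inside (… + 3) ⇒ sub: x - 7 = -7.
Step 3. [x - 7 = -7] add 7: x sits inside (… - 7) ⇒ sub: x = 0.

Answer: x ∈ {0}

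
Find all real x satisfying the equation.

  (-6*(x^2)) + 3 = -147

Step 1. [(-6*(x^2)) + 3 = -147] subtract 3: x sits inside (… + 3). So sub: -6*(x^2) = -150.
Step 2. [-6*(x^2) = -150] divide by the outer -6. So div: x^2 = 25.
Step 3. [x^2 = 25] √ both sides: 25 ≥ 0 gives two branches, so sqrt: x = 5 or -5.

Answer: x ∈ {-5, 5}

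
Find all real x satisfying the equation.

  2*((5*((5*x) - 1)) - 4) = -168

Step 1. [2*((5*((5*x) - 1)) - 4) = -168] 2·(inner) — divide through by 2, so div: (5*((5*x) - 1)) - 4 = -84.
Step 2. [(5*((5*x) - 1)) - 4 = -84] add 4: x sits inside (… - 4), so sub: 5*((5*x) - 1) = -80.
Step 3. [5*((5*x) - 1) = -80] 5·(inner) — divide through by 5, so div: (5*x) - 1 = -16.
Step 4. [(5*x) - 1 = -16] peel the -1: add 1 from each side. So sub: 5*x = -15.
Step 5. [5*x = -15] 5·(inner) — divide through by 5 ⇒ div: x = -3.

Answer: x ∈ {-3}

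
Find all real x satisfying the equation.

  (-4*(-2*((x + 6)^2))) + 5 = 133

Step 1. [(-4*(-2*((x + 6)^2))) + 5 = 133] subtract 5: x sits inside (… + 5) ⇒ sub: -4*(-2*((x + 6)^2)) = 128.
Step 2. [-4*(-2*((x + 6)^2)) = 128] leading coefficient -4: divide by -4, so div: -2*((x + 6)^2) = -32.
Step 3. [-2*((x + 6)^2) = -32] -2 out front; divide by -2. So div: (x + 6)^2 = 16.
Step 4. [(x + 6)^2 = 16] LHS squared, RHS 16 ≥ 0: apply √ (±) ⇒ sqrt: x + 6 = 4 or -4.
Step 5. [x + 6 = 4 or -4] subtract 6: x sits inside (… + 6) ⇒ sub: x = -2 or -10.

Answer: x ∈ {-10, -2}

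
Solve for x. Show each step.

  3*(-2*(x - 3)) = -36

Step 1. [3*(-2*(x - 3)) = -36] divide by the outer 3 ⇒ div: -2*(x - 3) = -12.
Step 2. [-2*(x - 3) = -12] -2·(inner) — divide through by -2, so div: x - 3 = 6.
Step 3. [x - 3 = 6] peel the -3: add 3 from each side. So sub: x = 9.

Answer: x ∈ {9}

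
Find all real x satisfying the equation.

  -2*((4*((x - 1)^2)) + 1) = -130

Step 1. [-2*((4*((x - 1)^2)) + 1) = -130] LHS = -2·(…); ÷-2 both sides, so div: (4*((x - 1)^2)) + 1 = 65.
Step 2. [(4*((x - 1)^2)) + 1 = 65] subtract 1: x sits inside (… + 1). So sub: 4*((x - 1)^2) = 64.
Step 3. [4*((x - 1)^2) = 64] divide by the outer 4 ⇒ div: (x - 1)^2 = 16.
Step 4. [(x - 1)^2 = 16] LHS squared, RHS 16 ≥ 0: apply √ (±), so sqrt: x - 1 = 4 or -4.
Step 5. [x - 1 = 4 or -4] 1 comes off first (add 1), so sub: x = 5 or -3.

Answer: x ∈ {-3, 5}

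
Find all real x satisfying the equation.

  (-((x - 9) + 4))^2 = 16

Step 1. [(-((x - 9) + 4))^2 = 16] LHS squared, RHS 16 ≥ 0: apply √ (±), so sqrt: -((x - 9) + 4) = 4 or -4.
Step 2. [-((x - 9) + 4) = 4 or -4] LHS negated; negate both sides ⇒ neg: (x - 9) + 4 = -4 or 4.
Step 3. [(x - 9) + 4 = -4 or 4] +4 is outermost — subtract 4 both sides ⇒ sub: x - 9 = -8 or 0.
Step 4. [x - 9 = -8 or 0] -9 is outermost — add 9 both sides. So sub: x = 1 or 9.

Answer: x ∈ {1, 9}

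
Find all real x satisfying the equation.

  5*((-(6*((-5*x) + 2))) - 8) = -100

Step 1. [5*((-(6*((-5*x) + 2))) - 8) = -100] 5 out front; divide by 5 ⇒ div: (-(6*((-5*x) + 2))) - 8 = -20.
Step 2. [(-(6*((-5*x) + 2))) - 8 = -20] 8 comes off first (add 8), so sub: -(6*((-5*x) + 2)) = -12.
Step 3. [-(6*((-5*x) + 2)) = -12] LHS negated; negate both sides ⇒ neg: 6*((-5*x) + 2) = 12.
Step 4. [6*((-5*x) + 2) = 12] leading coefficient 6: divide by 6, so div: (-5*x) + 2 = 2.
Step 5. [(-5*x) + 2 = 2] 2 comes off first (subtract 2). So sub: -5*x = 0.
Step 6. [-5*x = 0] leading coefficient -5: divide by -5 ⇒ div: x = 0.

Answer: x ∈ {0}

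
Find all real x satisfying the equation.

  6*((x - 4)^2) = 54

Step 1. [6*((x - 4)^2) = 54] 6 out front; divide by 6, so div: (x - 4)^2 = 9.
Step 2. [(x - 4)^2 = 9] 9 ≥ 0, LHS is (·)² — take ±√ ⇒ sqrt: x - 4 = 3 or -3.
Step 3. [x - 4 = 3 or -3] peel the -4: add 4 from each side, so sub: x = 7 or 1.

Answer: x ∈ {1, 7}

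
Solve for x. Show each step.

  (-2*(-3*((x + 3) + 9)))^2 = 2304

Step 1. [(-2*(-3*((x + 3) + 9)))^2 = 2304] √ both sides: 2304 ≥ 0 gives two branches ⇒ sqrt: -2*(-3*((x + 3) + 9)) = 48 or -48.
Step 2. [-2*(-3*((x + 3) + 9)) = 48 or -48] -2 out front; divide by -2. So div: -3*((x + 3) + 9) = -24 or 24.
Step 3. [-3*((x + 3) + 9) = -24 or 24] LHS = -3·(…); ÷-3 both sides ⇒ div: (x + 3) + 9 = 8 or -8.
Step 4. [(x + 3) + 9 = 8 or -8] +9 is outermost — subtract 9 both sides. So sub: x + 3 = -1 or -17.
Step 5. [x + 3 = -1 or -17] 3 comes off first (subtract 3) ⇒ sub: x = -4 or -20.

Answer: x ∈ {-20, -4}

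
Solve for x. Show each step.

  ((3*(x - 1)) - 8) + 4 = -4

Step 1. [((3*(x - 1)) - 8) + 4 = -4] subtract 4: x sits inside (… + 4), so sub: (3*(x - 1)) - 8 = -8.
Step 2. [(3*(x - 1)) - 8 = -8] 8 comes off first (add 8) ⇒ sub: 3*(x - 1) = 0.
Step 3. [3*(x - 1) = 0] 3 out front; divide by 3. So div: x - 1 = 0.
Step 4. [x - 1 = 0] the outer -1 inverts by adding 1, so sub: x = 1.

Answer: x ∈ {1}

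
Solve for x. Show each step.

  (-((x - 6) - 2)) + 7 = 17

Step 1. [(-((x - 6) - 2)) + 7 = 17] the outer +7 inverts by subtracting 7. So sub: -((x - 6) - 2) = 10.
Step 2. [-((x - 6) - 2) = 10] flip signs both sides. So neg: (x - 6) - 2 = -10.
Step 3. [(x - 6) - 2 = -10] -2 is outermost — add 2 both sides ⇒ sub: x - 6 = -8.
Step 4. [x - 6 = -8] peel the -6: add 6 from each side. So sub: x = -2.

Answer: x ∈ {-2}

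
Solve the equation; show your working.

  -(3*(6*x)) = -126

Step 1. [-(3*(6*x)) = -126] flip signs both sides ⇒ neg: 3*(6*x) = 126.
Step 2. [3*(6*x) = 126] LHS = 3·(…); ÷3 both sides ⇒ div: 6*x = 42.
Step 3. [6*x = 42] 6·(inner) — divide through by 6, so div: x = 7.

Answer: x ∈ {7}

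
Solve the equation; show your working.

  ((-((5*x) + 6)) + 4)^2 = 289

Step 1. [((-((5*x) + 6)) + 4)^2 = 289] 289 ≥ 0, LHS is (·)² — take ±√. So sqrt: (-((5*x) + 6)) + 4 = 17 or -17.
Step 2. [(-((5*x) + 6)) + 4 = 17 or -17] the outer +4 inverts by subtracting 4, so sub: -((5*x) + 6) = 13 or -21.
Step 3. [-((5*x) + 6) = 13 or -21] flip signs both sides ⇒ neg: (5*x) + 6 = -13 or 21.
Step 4. [(5*x) + 6 = -13 or 21] +6 is outermost — subtract 6 both sides, so sub: 5*x = -19 or 15.
Step 5. [5*x = -19 or 15] LHS = 5·(…); ÷5 both sides, so div: x = -19/5 or 3.

Answer: x ∈ {-19/5, 3}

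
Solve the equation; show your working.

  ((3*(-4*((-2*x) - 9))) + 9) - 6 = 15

Step 1. [((3*(-4*((-2*x) - 9))) + 9) - 6 = 15] 6 comes off first (add 6) ⇒ sub: (3*(-4*((-2*x) - 9))) + 9 = 21.
Step 2. [(3*(-4*((-2*x) - 9))) + 9 = 21] 3 | LHS and 3 | 21: pull 3 out, so factor: (-4*((-2*x) - 9)) + 3 = 7.
Step 3. [(-4*((-2*x) - 9)) + 3 = 7] peel the +3: subtract 3 from each side ⇒ sub: -4*((-2*x) - 9) = 4.
Step 4. [-4*((-2*x) - 9) = 4] leading coefficient -4: divide by -4, so div: (-2*x) - 9 = -1.
Step 5. [(-2*x) - 9 = -1] add 9: x sits inside (… - 9) ⇒ sub: -2*x = 8.
Step 6. [-2*x = 8] -2 out front; divide by -2 ⇒ div: x = -4.

Answer: x ∈ {-4}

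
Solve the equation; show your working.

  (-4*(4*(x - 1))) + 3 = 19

Step 1. [(-4*(4*(x - 1))) + 3 = 19] subtract 3: x sits inside (… + 3), so sub: -4*(4*(x - 1)) = 16.
Step 2. [-4*(4*(x - 1)) = 16] -4 out front; divide by -4, so div: 4*(x - 1) = -4.
Step 3. [4*(x - 1) = -4] 4 out front; divide by 4. So div: x - 1 = -1.
Step 4. [x - 1 = -1] the outer -1 inverts by adding 1. So sub: x = 0.

Answer: x ∈ {0}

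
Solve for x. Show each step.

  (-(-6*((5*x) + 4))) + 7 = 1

Step 1. [(-(-6*((5*x) + 4))) + 7 = 1] +7 is outermost — subtract 7 both sides, so sub: -(-6*((5*x) + 4)) = -6.
Step 2. [-(-6*((5*x) + 4)) = -6] leading − — multiply by −1. So neg: -6*((5*x) + 4) = 6.
Step 3. [-6*((5*x) + 4) = 6] divide by the outer -6 ⇒ div: (5*x) + 4 = -1.
Step 4. [(5*x) + 4 = -1] 4 comes off first (subtract 4). So sub: 5*x = -5.
Step 5. [5*x = -5] 5 out front; divide by 5, so div: x = -1.

Answer: x ∈ {-1}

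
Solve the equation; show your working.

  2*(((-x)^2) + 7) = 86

Step 1. [2*(((-x)^2) + 7) = 86] leading coefficient 2: divide by 2. So div: ((-x)^2) + 7 = 43.
Step 2. [((-x)^2) + 7 = 43] subtract 7: x sits inside (… + 7). So sub: (-x)^2 = 36.
Step 3. [(-x)^2 = 36] LHS squared, RHS 36 ≥ 0: apply √ (±). So sqrt: -x = 6 or -6.
Step 4. [-x = 6 or -6] LHS negated; negate both sides. So neg: x = -6 or 6.

Answer: x ∈ {-6, 6}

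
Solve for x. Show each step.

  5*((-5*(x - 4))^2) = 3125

Step 1. [5*((-5*(x - 4))^2) = 3125] leading coefficient 5: divide by 5. So div: (-5*(x - 4))^2 = 625.
Step 2. [(-5*(x - 4))^2 = 625] LHS squared, RHS 625 ≥ 0: apply √ (±), so sqrt: -5*(x - 4) = 25 or -25.
Step 3. [-5*(x - 4) = 25 or -25] leading coefficient -5: divide by -5. So div: x - 4 = -5 or 5.
Step 4. [x - 4 = -5 or 5] 4 comes off first (add 4), so sub: x = -1 or 9.

Answer: x ∈ {-1, 9}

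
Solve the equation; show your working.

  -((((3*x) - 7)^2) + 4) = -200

Step 1. [-((((3*x) - 7)^2) + 4) = -200] LHS negated; negate both sides, so neg: (((3*x) - 7)^2) + 4 = 200.
Step 2. [(((3*x) - 7)^2) + 4 = 200] +4 is outermost — subtract 4 both sides, so sub: ((3*x) - 7)^2 = 196.
Step 3. [((3*x) - 7)^2 = 196] LHS squared, RHS 196 ≥ 0: apply √ (±), so sqrt: (3*x) - 7 = 14 or -14.
Step 4. [(3*x) - 7 = 14 or -14] peel the -7: add 7 from each side, so sub: 3*x = 21 or -7.
Step 5. [3*x = 21 or -7] 3 out front; divide by 3 ⇒ div: x = 7 or -7/3.

Answer: x ∈ {-7/3, 7}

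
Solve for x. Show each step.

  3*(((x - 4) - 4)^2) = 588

Step 1. [3*(((x - 4) - 4)^2) = 588] LHS = 3·(…); ÷3 both sides, so div: ((x - 4) - 4)^2 = 196.
Step 2. [((x - 4) - 4)^2 = 196] 196 ≥ 0, LHS is (·)² — take ±√, so sqrt: (x - 4) - 4 = 14 or -14.
Step 3. [(x - 4) - 4 = 14 or -14] peel the -4: add 4 from each side ⇒ sub: x - 4 = 18 or -10.
Step 4. [x - 4 = 18 or -10] the outer -4 inverts by adding 4, so sub: x = 22 or -6.

Answer: x ∈ {-6, 22}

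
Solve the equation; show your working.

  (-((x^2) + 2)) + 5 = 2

Step 1. [(-((x^2) + 2)) + 5 = 2] the outer +5 inverts by subtracting 5 ⇒ sub: -((x^2) + 2) = -3.
Step 2. [-((x^2) + 2) = -3] leading − — multiply by −1. So neg: (x^2) + 2 = 3.
Step 3. [(x^2) + 2 = 3] peel the +2: subtract 2 from each side. So sub: x^2 = 1.
Step 4. [x^2 = 1] √ both sides: 1 ≥ 0 gives two branches, so sqrt: x = 1 or -1.

Answer: x ∈ {-1, 1}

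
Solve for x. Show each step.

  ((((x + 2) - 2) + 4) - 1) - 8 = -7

Step 1. [((((x + 2) - 2) + 4) - 1) - 8 = -7] -8 is outermost — add 8 both sides ⇒ sub: (((x + 2) - 2) + 4) - 1 = 1.
Step 2. [(((x + 2) - 2) + 4) - 1 = 1] add 1: x sits inside (… - 1) ⇒ sub: ((x + 2) - 2) + 4 = 2.
Step 3. [((x + 2) - 2) + 4 = 2] 4 comes off first (subtract 4). So sub: (x + 2) - 2 = -2.
Step 4. [(x + 2) - 2 = -2] the outer -2 inverts by adding 2. So sub: x + 2 = 0.
Step 5. [x + 2 = 0] 2 comes off first (subtract 2), so sub: x = -2.

Answer: x ∈ {-2}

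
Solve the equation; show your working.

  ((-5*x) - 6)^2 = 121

Step 1. [((-5*x) - 6)^2 = 121] 121 ≥ 0, LHS is (·)² — take ±√ ⇒ sqrt: (-5*x) - 6 = 11 or -11.
Step 2. [(-5*x) - 6 = 11 or -11] -6 is outermost — add 6 both sides ⇒ sub: -5*x = 17 or -5.
Step 3. [-5*x = 17 or -5] divide by the outer -5, so div: x = -17/5 or 1.

Answer: x ∈ {-17/5, 1}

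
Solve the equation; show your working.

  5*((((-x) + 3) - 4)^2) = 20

Step 1. [5*((((-x) + 3) - 4)^2) = 20] divide by the outer 5, so div: (((-x) + 3) - 4)^2 = 4.
Step 2. [(((-x) + 3) - 4)^2 = 4] √ both sides: 4 ≥ 0 gives two branches, so sqrt: ((-x) + 3) - 4 = 2 or -2.
Step 3. [((-x) + 3) - 4 = 2 or -2] -4 is outermost — add 4 both sides, so sub: (-x) + 3 = 6 or 2.
Step 4. [(-x) + 3 = 6 or 2] peel the +3: subtract 3 from each side, so sub: -x = 3 or -1.
Step 5. [-x = 3 or -1] leading − — multiply by −1, so neg: x = -3 or 1.

Answer: x ∈ {-3, 1}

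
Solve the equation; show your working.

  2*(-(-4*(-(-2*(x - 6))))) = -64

Step 1. [2*(-(-4*(-(-2*(x - 6))))) = -64] 2·(inner) — divide through by 2, so div: -(-4*(-(-2*(x - 6)))) = -32.
Step 2. [-(-4*(-(-2*(x - 6)))) = -32] flip signs both sides. So neg: -4*(-(-2*(x - 6))) = 32.
Step 3. [-4*(-(-2*(x - 6))) = 32] LHS = -4·(…); ÷-4 both sides. So div: -(-2*(x - 6)) = -8.
Step 4. [-(-2*(x - 6)) = -8] flip signs both sides ⇒ neg: -2*(x - 6) = 8.
Step 5. [-2*(x - 6) = 8] leading coefficient -2: divide by -2, so div: x - 6 = -4.
Step 6. [x - 6 = -4] add 6: x sits inside (… - 6) ⇒ sub: x = 2.

Answer: x ∈ {2}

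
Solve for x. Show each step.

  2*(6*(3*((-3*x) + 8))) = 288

Step 1. [2*(6*(3*((-3*x) + 8))) = 288] 2 out front; divide by 2. So div: 6*(3*((-3*x) + 8)) = 144.
Step 2. [6*(3*((-3*x) + 8)) = 144] leading coefficient 6: divide by 6, so div: 3*((-3*x) + 8) = 24.
Step 3. [3*((-3*x) + 8) = 24] LHS = 3·(…); ÷3 both sides ⇒ div: (-3*x) + 8 = 8.
Step 4. [(-3*x) + 8 = 8] +8 is outermost — subtract 8 both sides. So sub: -3*x = 0.
Step 5. [-3*x = 0] divide by the outer -3, so div: x = 0.

Answer: x ∈ {0}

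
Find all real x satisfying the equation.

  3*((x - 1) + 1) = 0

Step 1. [3*((x - 1) + 1) = 0] 3 out front; divide by 3. So div: (x - 1) + 1 = 0.
Step 2. [(x - 1) + 1 = 0] 1 comes off first (subtract 1). So sub: x - 1 = -1.
Step 3. [x - 1 = -1] the outer -1 inverts by adding 1. So sub: x = 0.

Answer: x ∈ {0}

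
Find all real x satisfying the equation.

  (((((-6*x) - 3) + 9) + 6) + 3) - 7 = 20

Step 1. [(((((-6*x) - 3) + 9) + 6) + 3) - 7 = 20] add 7: x sits inside (… - 7) ⇒ sub: ((((-6*x) - 3) + 9) + 6) + 3 = 27.
Step 2. [((((-6*x) - 3) + 9) + 6) + 3 = 27] the outer +3 inverts by subtracting 3 ⇒ sub: (((-6*x) - 3) + 9) + 6 = 24.
Step 3. [(((-6*x) - 3) + 9) + 6 = 24] peel the +6: subtract 6 from each side ⇒ sub: ((-6*x) - 3) + 9 = 18.
Step 4. [((-6*x) - 3) + 9 = 18] 9 comes off first (subtract 9), so sub: (-6*x) - 3 = 9.
Step 5. [(-6*x) - 3 = 9] add 3: x sits inside (… - 3) ⇒ sub: -6*x = 12.
Step 6. [-6*x = 12] LHS = -6·(…); ÷-6 both sides. So div: x = -2.

Answer: x ∈ {-2}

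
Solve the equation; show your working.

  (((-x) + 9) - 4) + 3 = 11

Step 1. [(((-x) + 9) - 4) + 3 = 11] 3 comes off first (subtract 3) ⇒ sub: ((-x) + 9) - 4 = 8.
Step 2. [((-x) + 9) - 4 = 8] peel the -4: add 4 from each side ⇒ sub: (-x) + 9 = 12.
Step 3. [(-x) + 9 = 12] peel the +9: subtract 9 from each side. So sub: -x = 3.
Step 4. [-x = 3] flip signs both sides ⇒ neg: x = -3.

Answer: x ∈ {-3}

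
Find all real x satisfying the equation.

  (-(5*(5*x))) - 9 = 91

Step 1. [(-(5*(5*x))) - 9 = 91] the outer -9 inverts by adding 9, so sub: -(5*(5*x)) = 100.
Step 2. [-(5*(5*x)) = 100] flip signs both sides. So neg: 5*(5*x) = -100.
Step 3. [5*(5*x) = -100] LHS = 5·(…); ÷5 both sides, so div: 5*x = -20.
Step 4. [5*x = -20] divide by the outer 5, so div: x = -4.

Answer: x ∈ {-4}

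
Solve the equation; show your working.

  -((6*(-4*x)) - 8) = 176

Step 1. [-((6*(-4*x)) - 8) = 176] LHS negated; negate both sides. So neg: (6*(-4*x)) - 8 = -176.
Step 2. [(6*(-4*x)) - 8 = -176] -8 is outermost — add 8 both sides, so sub: 6*(-4*x) = -168.
Step 3. [6*(-4*x) = -168] 6·(inner) — divide through by 6, so div: -4*x = -28.
Step 4. [-4*x = -28] -4·(inner) — divide through by -4 ⇒ div: x = 7.

Answer: x ∈ {7}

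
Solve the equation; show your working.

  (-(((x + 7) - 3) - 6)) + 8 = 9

Step 1. [(-(((x + 7) - 3) - 6)) + 8 = 9] peel the +8: subtract 8 from each side ⇒ sub: -(((x + 7) - 3) - 6) = 1.
Step 2. [-(((x + 7) - 3) - 6) = 1] flip signs both sides, so neg: ((x + 7) - 3) - 6 = -1.
Step 3. [((x + 7) - 3) - 6 = -1] peel the -6: add 6 from each side ⇒ sub: (x + 7) - 3 = 5.
Step 4. [(x + 7) - 3 = 5] add 3: x sits inside (… - 3), so sub: x + 7 = 8.
Step 5. [x + 7 = 8] +7 is outermost — subtract 7 both sides. So sub: x = 1.

Answer: x ∈ {1}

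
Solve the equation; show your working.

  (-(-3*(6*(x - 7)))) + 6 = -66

Step 1. [(-(-3*(6*(x - 7)))) + 6 = -66] 6 comes off first (subtract 6), so sub: -(-3*(6*(x - 7))) = -72.
Step 2. [-(-3*(6*(x - 7))) = -72] flip signs both sides. So neg: -3*(6*(x - 7)) = 72.
Step 3. [-3*(6*(x - 7)) = 72] -3 out front; divide by -3, so div: 6*(x - 7) = -24.
Step 4. [6*(x - 7) = -24] 6 out front; divide by 6, so div: x - 7 = -4.
Step 5. [x - 7 = -4] -7 is outermost — add 7 both sides ⇒ sub: x = 3.

Answer: x ∈ {3}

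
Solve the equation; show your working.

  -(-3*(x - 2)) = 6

Step 1. [-(-3*(x - 2)) = 6] flip signs both sides, so neg: -3*(x - 2) = -6.
Step 2. [-3*(x - 2) = -6] -3·(inner) — divide through by -3 ⇒ div: x - 2 = 2.
Step 3. [x - 2 = 2] -2 is outermost — add 2 both sides, so sub: x = 4.

Answer: x ∈ {4}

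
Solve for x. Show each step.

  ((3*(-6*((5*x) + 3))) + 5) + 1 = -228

Step 1. [((3*(-6*((5*x) + 3))) + 5) + 1 = -228] peel the +1: subtract 1 from each side. So sub: (3*(-6*((5*x) + 3))) + 5 = -229.
Step 2. [(3*(-6*((5*x) + 3))) + 5 = -229] 5 comes off first (subtract 5). So sub: 3*(-6*((5*x) + 3)) = -234.
Step 3. [3*(-6*((5*x) + 3)) = -234] leading coefficient 3: divide by 3. So div: -6*((5*x) + 3) = -78.
Step 4. [-6*((5*x) + 3) = -78] divide by the outer -6. So div: (5*x) + 3 = 13.
Step 5. [(5*x) + 3 = 13] the outer +3 inverts by subtracting 3, so sub: 5*x = 10.
Step 6. [5*x = 10] 5·(inner) — divide through by 5, so div: x = 2.

Answer: x ∈ {2}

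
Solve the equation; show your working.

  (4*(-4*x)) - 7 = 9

Step 1. [(4*(-4*x)) - 7 = 9] peel the -7: add 7 from each side ⇒ sub: 4*(-4*x) = 16.
Step 2. [4*(-4*x) = 16] 4·(inner) — divide through by 4. So div: -4*x = 4.
Step 3. [-4*x = 4] divide by the outer -4 ⇒ div: x = -1.

Answer: x ∈ {-1}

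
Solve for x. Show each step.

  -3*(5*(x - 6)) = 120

Step 1. [-3*(5*(x - 6)) = 120] LHS = -3·(…); ÷-3 both sides. So div: 5*(x - 6) = -40.
Step 2. [5*(x - 6) = -40] leading coefficient 5: divide by 5. So div: x - 6 = -8.
Step 3. [x - 6 = -8] peel the -6: add 6 from each side ⇒ sub: x = -2.

Answer: x ∈ {-2}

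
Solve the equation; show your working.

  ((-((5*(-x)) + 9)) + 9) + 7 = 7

Step 1. [((-((5*(-x)) + 9)) + 9) + 7 = 7] subtract 7: x sits inside (… + 7). So sub: (-((5*(-x)) + 9)) + 9 = 0.
Step 2. [(-((5*(-x)) + 9)) + 9 = 0] 9 comes off first (subtract 9) ⇒ sub: -((5*(-x)) + 9) = -9.
Step 3. [-((5*(-x)) + 9) = -9] LHS negated; negate both sides ⇒ neg: (5*(-x)) + 9 = 9.
Step 4. [(5*(-x)) + 9 = 9] subtract 9: x sits inside (… + 9), so sub: 5*(-x) = 0.
Step 5. [5*(-x) = 0] 5·(inner) — divide through by 5 ⇒ div: -x = 0.
Step 6. [-x = 0] leading − — multiply by −1, so neg: x = 0.

Answer: x ∈ {0}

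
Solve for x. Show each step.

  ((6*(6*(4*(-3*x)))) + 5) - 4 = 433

Step 1. [((6*(6*(4*(-3*x)))) + 5) - 4 = 433] add 4: x sits inside (… - 4) ⇒ sub: (6*(6*(4*(-3*x)))) + 5 = 437.
Step 2. [(6*(6*(4*(-3*x)))) + 5 = 437] the outer +5 inverts by subtracting 5. So sub: 6*(6*(4*(-3*x))) = 432.
Step 3. [6*(6*(4*(-3*x))) = 432] LHS = 6·(…); ÷6 both sides ⇒ div: 6*(4*(-3*x)) = 72.
Step 4. [6*(4*(-3*x)) = 72] 6 out front; divide by 6. So div: 4*(-3*x) = 12.
Step 5. [4*(-3*x) = 12] 4 out front; divide by 4, so div: -3*x = 3.
Step 6. [-3*x = 3] -3 out front; divide by -3 ⇒ div: x = -1.

Answer: x ∈ {-1}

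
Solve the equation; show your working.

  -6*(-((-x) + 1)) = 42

Step 1. [-6*(-((-x) + 1)) = 42] -6 out front; divide by -6 ⇒ div: -((-x) + 1) = -7.
Step 2. [-((-x) + 1) = -7] LHS negated; negate both sides. So neg: (-x) + 1 = 7.
Step 3. [(-x) + 1 = 7] peel the +1: subtract 1 from each side ⇒ sub: -x = 6.
Step 4. [-x = 6] LHS negated; negate both sides, so neg: x = -6.

Answer: x ∈ {-6}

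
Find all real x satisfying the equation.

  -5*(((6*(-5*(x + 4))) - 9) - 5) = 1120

Step 1. [-5*(((6*(-5*(x + 4))) - 9) - 5) = 1120] divide by the outer -5 ⇒ div: ((6*(-5*(x + 4))) - 9) - 5 = -224.
Step 2. [((6*(-5*(x + 4))) - 9) - 5 = -224] 5 comes off first (add 5). So sub: (6*(-5*(x + 4))) - 9 = -219.
Step 3. [(6*(-5*(x + 4))) - 9 = -219] -9 is outermost — add 9 both sides. So sub: 6*(-5*(x + 4)) = -210.
Step 4. [6*(-5*(x + 4)) = -210] 6·(inner) — divide through by 6. So div: -5*(x + 4) = -35.
Step 5. [-5*(x + 4) = -35] -5 out front; divide by -5, so div: x + 4 = 7.
Step 6. [x + 4 = 7] subtract 4: x sits inside (… + 4). So sub: x = 3.

Answer: x ∈ {3}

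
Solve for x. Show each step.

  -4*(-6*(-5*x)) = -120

Step 1. [-4*(-6*(-5*x)) = -120] divide by the outer -4, so div: -6*(-5*x) = 30.
Step 2. [-6*(-5*x) = 30] -6 out front; divide by -6, so div: -5*x = -5.
Step 3. [-5*x = -5] -5·(inner) — divide through by -5 ⇒ div: x = 1.

Answer: x ∈ {1}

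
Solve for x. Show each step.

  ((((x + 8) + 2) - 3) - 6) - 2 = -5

Step 1. [((((x + 8) + 2) - 3) - 6) - 2 = -5] add 2: x sits inside (… - 2), so sub: (((x + 8) + 2) - 3) - 6 = -3.
Step 2. [(((x + 8) + 2) - 3) - 6 = -3] add 6: x sits inside (… - 6) ⇒ sub: ((x + 8) + 2) - 3 = 3.
Step 3. [((x + 8) + 2) - 3 = 3] add 3: x sits inside (… - 3), so sub: (x + 8) + 2 = 6.
Step 4. [(x + 8) + 2 = 6] the outer +2 inverts by subtracting 2 ⇒ sub: x + 8 = 4.
Step 5. [x + 8 = 4] subtract 8: x sits inside (… + 8) ⇒ sub: x = -4.

Answer: x ∈ {-4}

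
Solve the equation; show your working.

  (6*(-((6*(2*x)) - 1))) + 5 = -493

Step 1. [(6*(-((6*(2*x)) - 1))) + 5 = -493] +5 is outermost — subtract 5 both sides, so sub: 6*(-((6*(2*x)) - 1)) = -498.
Step 2. [6*(-((6*(2*x)) - 1)) = -498] divide by the outer 6, so div: -((6*(2*x)) - 1) = -83.
Step 3. [-((6*(2*x)) - 1) = -83] LHS negated; negate both sides. So neg: (6*(2*x)) - 1 = 83.
Step 4. [(6*(2*x)) - 1 = 83] peel the -1: add 1 from each side, so sub: 6*(2*x) = 84.
Step 5. [6*(2*x) = 84] divide by the outer 6 ⇒ div: 2*x = 14.
Step 6. [2*x = 14] LHS = 2·(…); ÷2 both sides. So div: x = 7.

Answer: x ∈ {7}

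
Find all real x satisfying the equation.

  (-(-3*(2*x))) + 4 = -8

Step 1. [(-(-3*(2*x))) + 4 = -8] the outer +4 inverts by subtracting 4, so sub: -(-3*(2*x)) = -12.
Step 2. [-(-3*(2*x)) = -12] flip signs both sides, so neg: -3*(2*x) = 12.
Step 3. [-3*(2*x) = 12] -3·(inner) — divide through by -3 ⇒ div: 2*x = -4.
Step 4. [2*x = -4] 2 out front; divide by 2. So div: x = -2.

Answer: x ∈ {-2}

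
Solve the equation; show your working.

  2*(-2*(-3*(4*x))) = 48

Step 1. [2*(-2*(-3*(4*x))) = 48] LHS = 2·(…); ÷2 both sides. So div: -2*(-3*(4*x)) = 24.
Step 2. [-2*(-3*(4*x)) = 24] divide by the outer -2. So div: -3*(4*x) = -12.
Step 3. [-3*(4*x) = -12] leading coefficient -3: divide by -3, so div: 4*x = 4.
Step 4. [4*x = 4] divide by the outer 4, so div: x = 1.

Answer: x ∈ {1}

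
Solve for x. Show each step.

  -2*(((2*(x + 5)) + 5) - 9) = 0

Step 1. [-2*(((2*(x + 5)) + 5) - 9) = 0] divide by the outer -2, so div: ((2*(x + 5)) + 5) - 9 = 0.
Step 2. [((2*(x + 5)) + 5) - 9 = 0] add 9: x sits inside (… - 9), so sub: (2*(x + 5)) + 5 = 9.
Step 3. [(2*(x + 5)) + 5 = 9] subtract 5: x sits inside (… + 5), so sub: 2*(x + 5) = 4.
Step 4. [2*(x + 5) = 4] 2 out front; divide by 2, so div: x + 5 = 2.
Step 5. [x + 5 = 2] subtract 5: x sits inside (… + 5), so sub: x = -3.

Answer: x ∈ {-3}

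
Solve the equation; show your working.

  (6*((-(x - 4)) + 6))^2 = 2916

Step 1. [(6*((-(x - 4)) + 6))^2 = 2916] LHS squared, RHS 2916 ≥ 0: apply √ (±). So sqrt: 6*((-(x - 4)) + 6) = 54 or -54.
Step 2. [6*((-(x - 4)) + 6) = 54 or -54] 6 out front; divide by 6. So div: (-(x - 4)) + 6 = 9 or -9.
Step 3. [(-(x - 4)) + 6 = 9 or -9] +6 is outermost — subtract 6 both sides. So sub: -(x - 4) = 3 or -15.
Step 4. [-(x - 4) = 3 or -15] flip signs both sides ⇒ neg: x - 4 = -3 or 15.
Step 5. [x - 4 = -3 or 15] -4 is outermost — add 4 both sides ⇒ sub: x = 1 or 19.

Answer: x ∈ {1, 19}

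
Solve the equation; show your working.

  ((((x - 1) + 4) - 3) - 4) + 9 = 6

Step 1. [((((x - 1) + 4) - 3) - 4) + 9 = 6] subtract 9: x sits inside (… + 9). So sub: (((x - 1) + 4) - 3) - 4 = -3.
Step 2. [(((x - 1) + 4) - 3) - 4 = -3] the outer -4 inverts by adding 4. So sub: ((x - 1) + 4) - 3 = 1.
Step 3. [((x - 1) + 4) - 3 = 1] the outer -3 inverts by adding 3 ⇒ sub: (x - 1) + 4 = 4.
Step 4. [(x - 1) + 4 = 4] 4 comes off first (subtract 4), so sub: x - 1 = 0.
Step 5. [x - 1 = 0] the outer -1 inverts by adding 1, so sub: x = 1.

Answer: x ∈ {1}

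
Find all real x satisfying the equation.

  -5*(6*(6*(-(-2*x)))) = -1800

Step 1. [-5*(6*(6*(-(-2*x)))) = -1800] LHS = -5·(…); ÷-5 both sides, so div: 6*(6*(-(-2*x))) = 360.
Step 2. [6*(6*(-(-2*x))) = 360] LHS = 6·(…); ÷6 both sides, so div: 6*(-(-2*x)) = 60.
Step 3. [6*(-(-2*x)) = 60] 6·(inner) — divide through by 6, so div: -(-2*x) = 10.
Step 4. [-(-2*x) = 10] flip signs both sides. So neg: -2*x = -10.
Step 5. [-2*x = -10] -2 out front; divide by -2 ⇒ div: x = 5.

Answer: x ∈ {5}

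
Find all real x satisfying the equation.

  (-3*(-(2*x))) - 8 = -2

Step 1. [(-3*(-(2*x))) - 8 = -2] 8 comes off first (add 8). So sub: -3*(-(2*x)) = 6.
Step 2. [-3*(-(2*x)) = 6] -3 out front; divide by -3, so div: -(2*x) = -2.
Step 3. [-(2*x) = -2] leading − — multiply by −1 ⇒ neg: 2*x = 2.
Step 4. [2*x = 2] 2·(inner) — divide through by 2 ⇒ div: x = 1.

Answer: x ∈ {1}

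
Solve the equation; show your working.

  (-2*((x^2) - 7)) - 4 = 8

Step 1. [(-2*((x^2) - 7)) - 4 = 8] -4 is outermost — add 4 both sides ⇒ sub: -2*((x^2) - 7) = 12.
Step 2. [-2*((x^2) - 7) = 12] LHS = -2·(…); ÷-2 both sides. So div: (x^2) - 7 = -6.
Step 3. [(x^2) - 7 = -6] peel the -7: add 7 from each side ⇒ sub: x^2 = 1.
Step 4. [x^2 = 1] √ both sides: 1 ≥ 0 gives two branches. So sqrt: x = 1 or -1.

Answer: x ∈ {-1, 1}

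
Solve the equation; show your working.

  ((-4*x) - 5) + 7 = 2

Step 1. [((-4*x) - 5) + 7 = 2] subtract 7: x sits inside (… + 7). So sub: (-4*x) - 5 = -5.
Step 2. [(-4*x) - 5 = -5] add 5: x sits inside (… - 5), so sub: -4*x = 0.
Step 3. [-4*x = 0] -4 out front; divide by -4, so div: x = 0.

Answer: x ∈ {0}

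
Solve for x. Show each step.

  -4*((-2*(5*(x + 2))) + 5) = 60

Step 1. [-4*((-2*(5*(x + 2))) + 5) = 60] -4·(inner) — divide through by -4, so div: (-2*(5*(x + 2))) + 5 = -15.
Step 2. [(-2*(5*(x + 2))) + 5 = -15] peel the +5: subtract 5 from each side, so sub: -2*(5*(x + 2)) = -20.
Step 3. [-2*(5*(x + 2)) = -20] leading coefficient -2: divide by -2. So div: 5*(x + 2) = 10.
Step 4. [5*(x + 2) = 10] LHS = 5·(…); ÷5 both sides. So div: x + 2 = 2.
Step 5. [x + 2 = 2] +2 is outermost — subtract 2 both sides. So sub: x = 0.

Answer: x ∈ {0}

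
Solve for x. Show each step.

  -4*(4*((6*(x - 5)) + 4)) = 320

Step 1. [-4*(4*((6*(x - 5)) + 4)) = 320] divide by the outer -4, so div: 4*((6*(x - 5)) + 4) = -80.
Step 2. [4*((6*(x - 5)) + 4) = -80] divide by the outer 4, so div: (6*(x - 5)) + 4 = -20.
Step 3. [(6*(x - 5)) + 4 = -20] the outer +4 inverts by subtracting 4, so sub: 6*(x - 5) = -24.
Step 4. [6*(x - 5) = -24] 6·(inner) — divide through by 6. So div: x - 5 = -4.
Step 5. [x - 5 = -4] peel the -5: add 5 from each side, so sub: x = 1.

Answer: x ∈ {1}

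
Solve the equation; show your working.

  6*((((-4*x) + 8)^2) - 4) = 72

Step 1. [6*((((-4*x) + 8)^2) - 4) = 72] leading coefficient 6: divide by 6. So div: (((-4*x) + 8)^2) - 4 = 12.
Step 2. [(((-4*x) + 8)^2) - 4 = 12] -4 is outermost — add 4 both sides, so sub: ((-4*x) + 8)^2 = 16.
Step 3. [((-4*x) + 8)^2 = 16] 16 ≥ 0, LHS is (·)² — take ±√. So sqrt: (-4*x) + 8 = 4 or -4.
Step 4. [(-4*x) + 8 = 4 or -4] +8 is outermost — subtract 8 both sides, so sub: -4*x = -4 or -12.
Step 5. [-4*x = -4 or -12] leading coefficient -4: divide by -4, so div: x = 1 or 3.

Answer: x ∈ {1, 3}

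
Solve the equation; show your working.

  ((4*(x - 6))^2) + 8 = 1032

Step 1. [((4*(x - 6))^2) + 8 = 1032] +8 is outermost — subtract 8 both sides, so sub: (4*(x - 6))^2 = 1024.
Step 2. [(4*(x - 6))^2 = 1024] √ both sides: 1024 ≥ 0 gives two branches ⇒ sqrt: 4*(x - 6) = 32 or -32.
Step 3. [4*(x - 6) = 32 or -32] leading coefficient 4: divide by 4. So div: x - 6 = 8 or -8.
Step 4. [x - 6 = 8 or -8] 6 comes off first (add 6), so sub: x = 14 or -2.

Answer: x ∈ {-2, 14}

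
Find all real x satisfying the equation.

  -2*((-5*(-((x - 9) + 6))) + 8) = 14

Step 1. [-2*((-5*(-((x - 9) + 6))) + 8) = 14] leading coefficient -2: divide by -2. So div: (-5*(-((x - 9) + 6))) + 8 = -7.
Step 2. [(-5*(-((x - 9) + 6))) + 8 = -7] peel the +8: subtract 8 from each side, so sub: -5*(-((x - 9) + 6)) = -15.
Step 3. [-5*(-((x - 9) + 6)) = -15] LHS = -5·(…); ÷-5 both sides ⇒ div: -((x - 9) + 6) = 3.
Step 4. [-((x - 9) + 6) = 3] leading − — multiply by −1, so neg: (x - 9) + 6 = -3.
Step 5. [(x - 9) + 6 = -3] peel the +6: subtract 6 from each side, so sub: x - 9 = -9.
Step 6. [x - 9 = -9] the outer -9 inverts by adding 9. So sub: x = 0.

Answer: x ∈ {0}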